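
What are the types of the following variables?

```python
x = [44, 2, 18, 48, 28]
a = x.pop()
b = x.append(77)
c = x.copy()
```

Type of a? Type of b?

list.pop() returns the element (int); list.append() returns None

int, NoneType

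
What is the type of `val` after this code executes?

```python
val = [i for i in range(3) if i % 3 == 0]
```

A list comprehension [...] produces a list

list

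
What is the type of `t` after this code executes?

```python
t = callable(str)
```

callable() returns bool

bool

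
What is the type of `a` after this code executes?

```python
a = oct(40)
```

oct() returns str representation

str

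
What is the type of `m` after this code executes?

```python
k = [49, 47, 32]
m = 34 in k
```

'in' operator returns bool

bool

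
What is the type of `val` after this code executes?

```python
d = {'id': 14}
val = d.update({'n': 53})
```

dict.update() returns None

NoneType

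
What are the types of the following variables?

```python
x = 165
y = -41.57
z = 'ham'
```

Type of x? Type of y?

x is int; y is float

int, float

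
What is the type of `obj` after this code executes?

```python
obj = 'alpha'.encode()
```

str.encode() returns bytes

bytes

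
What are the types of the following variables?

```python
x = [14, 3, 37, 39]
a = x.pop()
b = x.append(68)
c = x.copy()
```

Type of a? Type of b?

list.pop() returns the element (int); list.append() returns None

int, NoneType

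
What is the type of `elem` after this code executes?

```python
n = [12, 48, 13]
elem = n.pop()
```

list.pop() returns the popped element (int here)

int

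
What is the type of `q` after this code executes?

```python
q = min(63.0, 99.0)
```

min() of floats returns float

float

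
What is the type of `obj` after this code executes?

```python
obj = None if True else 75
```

Ternary: condition is True, if branch (None) taken → NoneType

NoneType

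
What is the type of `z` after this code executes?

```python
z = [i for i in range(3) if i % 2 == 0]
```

A list comprehension [...] produces a list

list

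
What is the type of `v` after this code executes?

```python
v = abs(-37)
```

abs() of int returns int

int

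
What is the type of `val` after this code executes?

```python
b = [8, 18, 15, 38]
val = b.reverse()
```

list.reverse() returns None

NoneType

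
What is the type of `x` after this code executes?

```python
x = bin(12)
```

bin() returns str representation

str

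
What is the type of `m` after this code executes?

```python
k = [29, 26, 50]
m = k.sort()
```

list.sort() returns None (sorts in place)

NoneType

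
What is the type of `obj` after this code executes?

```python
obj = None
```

None has type NoneType

NoneType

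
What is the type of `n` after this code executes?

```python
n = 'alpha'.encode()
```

str.encode() returns bytes

bytes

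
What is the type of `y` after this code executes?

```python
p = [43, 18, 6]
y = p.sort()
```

list.sort() returns None (sorts in place)

NoneType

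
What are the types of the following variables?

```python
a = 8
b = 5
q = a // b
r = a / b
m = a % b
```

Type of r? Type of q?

int / int returns float; int // int returns int

float, int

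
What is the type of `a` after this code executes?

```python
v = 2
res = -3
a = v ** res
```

int ** negative int returns float

float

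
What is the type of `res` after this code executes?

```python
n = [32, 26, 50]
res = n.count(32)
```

list.count() returns int

int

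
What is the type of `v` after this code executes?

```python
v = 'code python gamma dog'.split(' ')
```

str.split() returns list

list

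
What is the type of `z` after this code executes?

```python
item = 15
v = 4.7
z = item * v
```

int * float returns float (15 * 4.7 = 70.5)

float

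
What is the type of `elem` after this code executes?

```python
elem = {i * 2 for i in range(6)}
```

A set comprehension {expr for x in iterable} produces a set

set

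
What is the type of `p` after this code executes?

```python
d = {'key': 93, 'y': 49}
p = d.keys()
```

.keys() returns a dict_keys view object

dict_keys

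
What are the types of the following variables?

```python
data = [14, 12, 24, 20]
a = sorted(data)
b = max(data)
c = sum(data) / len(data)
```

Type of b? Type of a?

max of ints returns int; sorted() returns list

int, list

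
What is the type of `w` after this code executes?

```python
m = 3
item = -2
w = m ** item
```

int ** negative int returns float

float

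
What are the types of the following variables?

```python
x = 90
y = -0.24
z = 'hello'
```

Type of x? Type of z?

x is int; z is str

int, str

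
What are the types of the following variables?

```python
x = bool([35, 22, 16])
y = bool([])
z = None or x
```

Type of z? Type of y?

None or <bool> returns the bool; bool() returns bool

bool, bool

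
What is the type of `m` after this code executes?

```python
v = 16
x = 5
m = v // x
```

int // int returns int (16 // 5 = 3)

int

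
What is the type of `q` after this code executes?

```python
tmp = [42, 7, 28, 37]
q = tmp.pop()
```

list.pop() returns the popped element (int here)

int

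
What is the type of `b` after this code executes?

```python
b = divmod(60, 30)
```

divmod() returns a tuple (quotient, remainder)

tuple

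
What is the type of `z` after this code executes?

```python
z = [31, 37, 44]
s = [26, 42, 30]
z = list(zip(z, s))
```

list(zip(...)) returns a list of tuples

list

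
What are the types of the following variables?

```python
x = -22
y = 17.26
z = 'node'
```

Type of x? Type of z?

x is int; z is str

int, str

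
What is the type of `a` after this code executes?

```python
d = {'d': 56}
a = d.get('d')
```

dict.get() returns the value (int) when key is found

int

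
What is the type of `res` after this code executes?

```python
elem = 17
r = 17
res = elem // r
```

int // int returns int (17 // 17 = 1)

int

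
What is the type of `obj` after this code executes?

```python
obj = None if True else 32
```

Ternary: condition is True, if branch (None) taken → NoneType

NoneType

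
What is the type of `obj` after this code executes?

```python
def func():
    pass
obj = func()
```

A function with no return statement returns None

NoneType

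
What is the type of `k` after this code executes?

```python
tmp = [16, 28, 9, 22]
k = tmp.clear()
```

list.clear() returns None

NoneType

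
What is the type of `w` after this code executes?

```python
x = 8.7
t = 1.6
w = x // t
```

float // float returns float (floor division preserves float type)

float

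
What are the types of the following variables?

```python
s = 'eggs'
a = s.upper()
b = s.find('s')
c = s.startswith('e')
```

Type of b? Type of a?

str.find() returns int; str.upper() returns str

int, str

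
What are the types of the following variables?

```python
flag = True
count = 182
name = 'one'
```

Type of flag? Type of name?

flag is bool; name is str

bool, str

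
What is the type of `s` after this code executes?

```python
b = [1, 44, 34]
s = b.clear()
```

list.clear() returns None

NoneType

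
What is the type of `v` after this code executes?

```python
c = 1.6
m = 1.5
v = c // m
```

float // float returns float (floor division preserves float type)

float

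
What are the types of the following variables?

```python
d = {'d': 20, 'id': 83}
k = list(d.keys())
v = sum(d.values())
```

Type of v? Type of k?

sum of int values returns int; list(...) returns list

int, list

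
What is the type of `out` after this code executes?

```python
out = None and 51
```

'and' returns first falsy value (None)

NoneType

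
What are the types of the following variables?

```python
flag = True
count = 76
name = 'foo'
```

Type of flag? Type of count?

flag is bool; count is int

bool, int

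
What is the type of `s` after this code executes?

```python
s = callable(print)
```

callable() returns bool

bool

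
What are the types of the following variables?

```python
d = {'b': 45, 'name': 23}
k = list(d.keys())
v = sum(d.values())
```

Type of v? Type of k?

sum of int values returns int; list(...) returns list

int, list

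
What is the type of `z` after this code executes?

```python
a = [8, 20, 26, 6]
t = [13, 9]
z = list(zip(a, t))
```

list(zip(...)) returns a list of tuples

list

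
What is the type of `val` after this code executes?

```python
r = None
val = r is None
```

'is' comparison returns bool

bool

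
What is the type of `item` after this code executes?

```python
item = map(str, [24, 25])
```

map() returns a map iterator object

map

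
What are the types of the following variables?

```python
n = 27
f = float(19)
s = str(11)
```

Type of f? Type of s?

f is float; s is str

float, str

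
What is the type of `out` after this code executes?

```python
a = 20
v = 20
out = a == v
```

Equality comparison returns bool

bool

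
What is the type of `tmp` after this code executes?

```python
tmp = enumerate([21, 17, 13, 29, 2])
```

enumerate() returns an enumerate iterator object

enumerate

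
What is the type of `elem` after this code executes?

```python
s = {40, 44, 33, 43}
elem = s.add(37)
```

set.add() returns None (mutates in place)

NoneType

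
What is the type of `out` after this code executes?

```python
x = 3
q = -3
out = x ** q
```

int ** negative int returns float

float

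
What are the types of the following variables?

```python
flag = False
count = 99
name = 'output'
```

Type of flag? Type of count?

flag is bool; count is int

bool, int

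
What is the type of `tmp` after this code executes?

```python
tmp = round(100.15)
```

round() with no ndigits arg returns int

int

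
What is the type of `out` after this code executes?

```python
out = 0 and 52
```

'and' returns the first falsy value (0, which is int)

int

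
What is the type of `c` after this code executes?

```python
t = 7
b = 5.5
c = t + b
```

int + float returns float (7 + 5.5 = 12.5)

float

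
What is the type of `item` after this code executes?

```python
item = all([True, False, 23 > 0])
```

all() returns bool

bool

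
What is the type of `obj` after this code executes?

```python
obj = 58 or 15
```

'or' returns the first truthy value (58, which is int)

int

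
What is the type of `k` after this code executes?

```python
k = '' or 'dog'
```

'or' returns first truthy value ('dog', which is str)

str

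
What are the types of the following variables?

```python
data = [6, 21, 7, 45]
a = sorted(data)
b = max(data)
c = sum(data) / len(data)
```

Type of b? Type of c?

max of ints returns int; int / int returns float

int, float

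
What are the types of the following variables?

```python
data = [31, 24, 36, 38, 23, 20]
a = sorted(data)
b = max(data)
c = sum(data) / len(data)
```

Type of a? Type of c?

sorted() returns list; int / int returns float

list, float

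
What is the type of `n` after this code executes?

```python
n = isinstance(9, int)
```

isinstance() returns bool

bool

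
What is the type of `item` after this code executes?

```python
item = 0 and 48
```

'and' returns the first falsy value (0, which is int)

int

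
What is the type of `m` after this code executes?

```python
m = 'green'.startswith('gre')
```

str.startswith() returns bool

bool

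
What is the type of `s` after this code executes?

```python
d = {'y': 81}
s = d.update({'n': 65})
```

dict.update() returns None

NoneType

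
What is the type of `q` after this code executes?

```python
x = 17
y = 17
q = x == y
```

Equality comparison returns bool

bool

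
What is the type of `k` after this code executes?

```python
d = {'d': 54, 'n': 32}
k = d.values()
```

.values() returns a dict_values view object

dict_values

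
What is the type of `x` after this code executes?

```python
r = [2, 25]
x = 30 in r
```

'in' operator returns bool

bool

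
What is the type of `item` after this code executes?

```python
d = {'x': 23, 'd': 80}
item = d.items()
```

dict.items() returns a dict_items view

dict_items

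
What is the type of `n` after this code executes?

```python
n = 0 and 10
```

'and' returns the first falsy value (0, which is int)

int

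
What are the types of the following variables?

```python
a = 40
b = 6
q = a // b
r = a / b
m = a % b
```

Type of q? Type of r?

int // int returns int; int / int returns float

int, float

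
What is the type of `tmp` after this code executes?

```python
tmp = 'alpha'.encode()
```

str.encode() returns bytes

bytes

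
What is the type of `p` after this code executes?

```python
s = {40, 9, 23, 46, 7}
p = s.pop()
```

Popping from a set of ints returns int

int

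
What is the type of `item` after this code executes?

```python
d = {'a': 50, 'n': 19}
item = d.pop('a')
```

dict.pop() returns the value (int)

int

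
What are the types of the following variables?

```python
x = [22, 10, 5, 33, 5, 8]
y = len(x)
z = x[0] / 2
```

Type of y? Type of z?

len() returns int; int / int returns float

int, float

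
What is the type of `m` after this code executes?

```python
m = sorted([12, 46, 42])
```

sorted() always returns list

list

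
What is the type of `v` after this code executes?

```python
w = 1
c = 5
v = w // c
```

int // int returns int (1 // 5 = 0)

int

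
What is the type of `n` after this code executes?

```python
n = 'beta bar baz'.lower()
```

str.lower() returns str

str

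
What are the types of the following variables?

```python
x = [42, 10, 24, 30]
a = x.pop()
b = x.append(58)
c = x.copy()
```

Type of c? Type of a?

list.copy() returns list; list.pop() returns the element (int)

list, int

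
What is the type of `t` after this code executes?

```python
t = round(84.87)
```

round() with no ndigits arg returns int

int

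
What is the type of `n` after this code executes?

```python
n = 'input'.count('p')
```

str.count() returns int

int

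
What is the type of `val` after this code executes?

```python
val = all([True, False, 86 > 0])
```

all() returns bool

bool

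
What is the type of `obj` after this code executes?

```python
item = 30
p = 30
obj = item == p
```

Equality comparison returns bool

bool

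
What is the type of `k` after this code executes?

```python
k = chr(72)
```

chr() returns str (single character)

str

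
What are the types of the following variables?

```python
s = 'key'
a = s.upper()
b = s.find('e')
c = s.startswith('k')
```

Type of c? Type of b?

str.startswith() returns bool; str.find() returns int

bool, int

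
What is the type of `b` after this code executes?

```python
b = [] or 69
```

'or' returns first truthy value (69, which is int)

int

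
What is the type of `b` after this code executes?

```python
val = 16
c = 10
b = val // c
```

int // int returns int (16 // 10 = 1)

int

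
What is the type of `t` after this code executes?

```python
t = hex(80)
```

hex() returns str representation

str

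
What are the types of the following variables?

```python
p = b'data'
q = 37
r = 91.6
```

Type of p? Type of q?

p is bytes; q is int

bytes, int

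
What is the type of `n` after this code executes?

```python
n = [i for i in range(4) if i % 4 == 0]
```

A list comprehension [...] produces a list

list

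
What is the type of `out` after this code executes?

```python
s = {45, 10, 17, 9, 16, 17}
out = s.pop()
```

Popping from a set of ints returns int

int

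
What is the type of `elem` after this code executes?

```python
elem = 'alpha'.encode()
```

str.encode() returns bytes

bytes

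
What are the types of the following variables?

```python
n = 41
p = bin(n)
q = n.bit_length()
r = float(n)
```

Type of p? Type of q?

bin() returns str; int.bit_length() returns int

str, int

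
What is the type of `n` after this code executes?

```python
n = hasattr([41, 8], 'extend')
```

hasattr() returns bool

bool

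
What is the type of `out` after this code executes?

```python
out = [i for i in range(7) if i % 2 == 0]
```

A list comprehension [...] produces a list

list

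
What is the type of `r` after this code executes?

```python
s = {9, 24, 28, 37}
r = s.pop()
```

Popping from a set of ints returns int

int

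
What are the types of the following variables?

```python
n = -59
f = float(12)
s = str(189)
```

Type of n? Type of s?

n is int; s is str

int, str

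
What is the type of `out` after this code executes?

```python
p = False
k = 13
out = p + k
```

bool + int returns int (False is 0, so 0 + 13 = 13)

int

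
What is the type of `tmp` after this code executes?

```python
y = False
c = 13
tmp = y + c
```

bool + int returns int (False is 0, so 0 + 13 = 13)

int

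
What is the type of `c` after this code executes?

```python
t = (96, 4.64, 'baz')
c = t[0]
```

Index 0 of tuple is 96 which is int

int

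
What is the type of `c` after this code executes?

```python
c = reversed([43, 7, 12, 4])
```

reversed() on a list returns a list_reverseiterator

list_reverseiterator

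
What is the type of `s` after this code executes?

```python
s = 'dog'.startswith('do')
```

str.startswith() returns bool

bool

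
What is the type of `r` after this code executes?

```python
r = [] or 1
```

'or' returns first truthy value (1, which is int)

int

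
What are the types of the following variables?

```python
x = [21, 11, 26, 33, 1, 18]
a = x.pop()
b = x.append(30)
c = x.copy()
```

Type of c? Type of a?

list.copy() returns list; list.pop() returns the element (int)

list, int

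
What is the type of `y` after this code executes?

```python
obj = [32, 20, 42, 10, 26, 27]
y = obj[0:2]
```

Slicing a list always returns a list

list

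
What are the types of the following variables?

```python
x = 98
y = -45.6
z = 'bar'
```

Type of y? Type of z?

y is float; z is str

float, str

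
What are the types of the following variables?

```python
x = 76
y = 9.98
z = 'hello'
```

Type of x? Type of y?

x is int; y is float

int, float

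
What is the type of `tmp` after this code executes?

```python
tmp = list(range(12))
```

list(range(...)) returns list

list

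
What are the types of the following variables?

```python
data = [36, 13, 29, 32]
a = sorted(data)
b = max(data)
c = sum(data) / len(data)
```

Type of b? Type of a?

max of ints returns int; sorted() returns list

int, list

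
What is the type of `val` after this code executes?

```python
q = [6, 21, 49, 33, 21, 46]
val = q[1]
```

Indexing a list of ints returns int (q[1] = 21)

int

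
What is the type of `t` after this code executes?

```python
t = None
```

None has type NoneType

NoneType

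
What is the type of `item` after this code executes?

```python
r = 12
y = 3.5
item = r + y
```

int + float returns float (12 + 3.5 = 15.5)

float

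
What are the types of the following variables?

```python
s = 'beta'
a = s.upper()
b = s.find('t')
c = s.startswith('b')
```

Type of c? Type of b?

str.startswith() returns bool; str.find() returns int

bool, int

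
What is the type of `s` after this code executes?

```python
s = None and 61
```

'and' returns first falsy value (None)

NoneType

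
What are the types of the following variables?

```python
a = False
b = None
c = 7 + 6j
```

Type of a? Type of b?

a is bool; b is NoneType

bool, NoneType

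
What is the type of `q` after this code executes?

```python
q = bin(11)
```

bin() returns str representation

str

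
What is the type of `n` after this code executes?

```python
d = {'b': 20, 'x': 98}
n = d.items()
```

dict.items() returns a dict_items view

dict_items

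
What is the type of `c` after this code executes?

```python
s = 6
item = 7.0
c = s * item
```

int * float returns float (6 * 7.0 = 42.0)

float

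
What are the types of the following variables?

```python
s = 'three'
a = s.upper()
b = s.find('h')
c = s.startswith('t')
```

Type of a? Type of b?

str.upper() returns str; str.find() returns int

str, int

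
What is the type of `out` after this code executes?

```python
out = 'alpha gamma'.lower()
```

str.lower() returns str

str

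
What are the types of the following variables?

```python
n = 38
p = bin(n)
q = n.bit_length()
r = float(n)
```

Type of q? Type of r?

int.bit_length() returns int; float() returns float

int, float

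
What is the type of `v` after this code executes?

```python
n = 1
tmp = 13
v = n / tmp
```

int / int always returns float in Python 3 (1 / 13 = 0.0769231)

float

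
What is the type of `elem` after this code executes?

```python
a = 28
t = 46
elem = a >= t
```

Comparison operators return bool

bool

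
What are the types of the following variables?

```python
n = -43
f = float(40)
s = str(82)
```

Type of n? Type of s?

n is int; s is str

int, str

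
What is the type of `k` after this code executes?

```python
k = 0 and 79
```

'and' returns the first falsy value (0, which is int)

int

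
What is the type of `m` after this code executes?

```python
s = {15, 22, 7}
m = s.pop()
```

Popping from a set of ints returns int

int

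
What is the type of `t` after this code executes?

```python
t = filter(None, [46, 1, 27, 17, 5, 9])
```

filter() returns a filter iterator object

filter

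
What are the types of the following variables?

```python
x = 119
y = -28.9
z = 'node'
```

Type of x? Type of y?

x is int; y is float

int, float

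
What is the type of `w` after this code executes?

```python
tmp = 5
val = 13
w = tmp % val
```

int % int returns int (5 % 13 = 5)

int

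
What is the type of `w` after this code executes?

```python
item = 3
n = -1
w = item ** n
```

int ** negative int returns float

float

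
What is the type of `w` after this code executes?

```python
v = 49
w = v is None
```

'is' comparison returns bool

bool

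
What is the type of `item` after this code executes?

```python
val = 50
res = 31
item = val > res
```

Comparison operators return bool

bool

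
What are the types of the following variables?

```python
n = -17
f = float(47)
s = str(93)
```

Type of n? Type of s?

n is int; s is str

int, str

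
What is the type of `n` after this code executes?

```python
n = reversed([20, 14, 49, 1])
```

reversed() on a list returns a list_reverseiterator

list_reverseiterator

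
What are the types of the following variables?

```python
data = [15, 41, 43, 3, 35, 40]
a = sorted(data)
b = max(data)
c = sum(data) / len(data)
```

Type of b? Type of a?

max of ints returns int; sorted() returns list

int, list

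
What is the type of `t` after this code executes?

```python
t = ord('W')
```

ord() returns int (Unicode code point)

int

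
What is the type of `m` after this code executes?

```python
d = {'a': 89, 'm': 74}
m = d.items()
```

dict.items() returns a dict_items view

dict_items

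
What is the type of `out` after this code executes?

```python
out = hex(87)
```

hex() returns str representation

str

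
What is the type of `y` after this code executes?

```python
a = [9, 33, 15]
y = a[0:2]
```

Slicing a list always returns a list

list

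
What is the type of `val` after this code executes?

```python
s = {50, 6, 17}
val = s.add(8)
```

set.add() returns None (mutates in place)

NoneType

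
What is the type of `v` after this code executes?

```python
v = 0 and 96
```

'and' returns the first falsy value (0, which is int)

int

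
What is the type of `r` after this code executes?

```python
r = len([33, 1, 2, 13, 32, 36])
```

len() always returns int

int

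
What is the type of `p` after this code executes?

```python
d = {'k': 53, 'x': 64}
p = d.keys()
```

.keys() returns a dict_keys view object

dict_keys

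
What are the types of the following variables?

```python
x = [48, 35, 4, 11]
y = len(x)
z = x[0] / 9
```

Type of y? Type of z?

len() returns int; int / int returns float

int, float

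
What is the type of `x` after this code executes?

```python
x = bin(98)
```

bin() returns str representation

str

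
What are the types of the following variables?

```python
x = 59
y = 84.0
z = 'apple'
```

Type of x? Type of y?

x is int; y is float

int, float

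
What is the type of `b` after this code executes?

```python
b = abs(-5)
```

abs() of int returns int

int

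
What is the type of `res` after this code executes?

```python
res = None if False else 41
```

Ternary: condition is False, else branch (41) taken → int

int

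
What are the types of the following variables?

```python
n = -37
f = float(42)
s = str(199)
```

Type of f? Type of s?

f is float; s is str

float, str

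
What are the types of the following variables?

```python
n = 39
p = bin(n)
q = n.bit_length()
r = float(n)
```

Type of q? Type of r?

int.bit_length() returns int; float() returns float

int, float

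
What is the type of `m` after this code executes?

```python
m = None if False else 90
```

Ternary: condition is False, else branch (90) taken → int

int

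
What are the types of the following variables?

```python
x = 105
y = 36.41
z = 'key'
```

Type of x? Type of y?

x is int; y is float

int, float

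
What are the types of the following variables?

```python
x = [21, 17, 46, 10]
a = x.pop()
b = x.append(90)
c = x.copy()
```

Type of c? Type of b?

list.copy() returns list; list.append() returns None

list, NoneType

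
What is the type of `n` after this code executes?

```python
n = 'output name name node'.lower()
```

str.lower() returns str

str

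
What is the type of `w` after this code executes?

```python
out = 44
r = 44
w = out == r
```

Equality comparison returns bool

bool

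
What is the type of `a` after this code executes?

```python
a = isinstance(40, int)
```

isinstance() returns bool

bool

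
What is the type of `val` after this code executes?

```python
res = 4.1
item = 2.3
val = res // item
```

float // float returns float (floor division preserves float type)

float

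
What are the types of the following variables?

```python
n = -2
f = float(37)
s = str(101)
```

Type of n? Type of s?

n is int; s is str

int, str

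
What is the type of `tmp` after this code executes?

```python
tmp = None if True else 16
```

Ternary: condition is True, if branch (None) taken → NoneType

NoneType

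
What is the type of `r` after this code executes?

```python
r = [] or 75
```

'or' returns first truthy value (75, which is int)

int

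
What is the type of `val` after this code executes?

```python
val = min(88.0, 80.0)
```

min() of floats returns float

float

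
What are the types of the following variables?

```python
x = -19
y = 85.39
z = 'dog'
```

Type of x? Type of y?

x is int; y is float

int, float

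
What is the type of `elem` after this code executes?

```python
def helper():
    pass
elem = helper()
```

A function with no return statement returns None

NoneType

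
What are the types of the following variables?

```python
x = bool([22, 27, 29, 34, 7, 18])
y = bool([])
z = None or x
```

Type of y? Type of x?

bool() returns bool; bool() returns bool

bool, bool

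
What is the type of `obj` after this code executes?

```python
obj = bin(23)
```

bin() returns str representation

str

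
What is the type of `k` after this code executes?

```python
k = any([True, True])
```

any() returns bool

bool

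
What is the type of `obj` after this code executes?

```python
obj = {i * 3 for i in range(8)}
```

A set comprehension {expr for x in iterable} produces a set

set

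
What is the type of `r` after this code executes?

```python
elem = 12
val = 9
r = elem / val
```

int / int always returns float in Python 3 (12 / 9 = 1.33333)

float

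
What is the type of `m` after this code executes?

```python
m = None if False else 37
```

Ternary: condition is False, else branch (37) taken → int

int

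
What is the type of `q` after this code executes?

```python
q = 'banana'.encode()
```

str.encode() returns bytes

bytes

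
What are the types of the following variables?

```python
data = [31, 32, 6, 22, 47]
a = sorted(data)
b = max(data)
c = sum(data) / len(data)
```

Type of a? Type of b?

sorted() returns list; max of ints returns int

list, int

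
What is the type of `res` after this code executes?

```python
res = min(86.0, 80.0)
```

min() of floats returns float

float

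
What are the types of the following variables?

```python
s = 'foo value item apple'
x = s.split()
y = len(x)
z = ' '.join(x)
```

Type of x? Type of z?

str.split() returns list; str.join() returns str

list, str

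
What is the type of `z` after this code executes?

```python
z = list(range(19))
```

list(range(...)) returns list

list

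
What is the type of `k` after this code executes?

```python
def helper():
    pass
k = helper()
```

A function with no return statement returns None

NoneType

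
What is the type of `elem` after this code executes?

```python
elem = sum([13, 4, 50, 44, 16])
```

sum() of ints returns int

int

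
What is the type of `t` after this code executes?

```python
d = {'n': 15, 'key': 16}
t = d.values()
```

.values() returns a dict_values view object

dict_values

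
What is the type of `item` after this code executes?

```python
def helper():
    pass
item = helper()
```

A function with no return statement returns None

NoneType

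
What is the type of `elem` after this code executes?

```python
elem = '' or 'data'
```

'or' returns first truthy value ('data', which is str)

str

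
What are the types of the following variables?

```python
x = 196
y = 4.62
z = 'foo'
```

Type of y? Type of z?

y is float; z is str

float, str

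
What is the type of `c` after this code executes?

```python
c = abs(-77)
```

abs() of int returns int

int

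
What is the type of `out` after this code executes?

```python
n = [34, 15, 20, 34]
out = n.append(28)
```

list.append() returns None (mutates in place)

NoneType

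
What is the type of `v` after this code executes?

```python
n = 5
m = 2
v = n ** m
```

int ** positive int returns int (5 ** 2 = 25)

int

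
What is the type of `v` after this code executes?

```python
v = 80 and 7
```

'and' returns the last value when all truthy (7, which is int)

int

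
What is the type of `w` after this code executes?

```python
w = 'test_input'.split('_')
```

str.split() returns list

list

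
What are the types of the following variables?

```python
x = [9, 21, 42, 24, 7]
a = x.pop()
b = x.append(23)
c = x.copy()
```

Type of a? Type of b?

list.pop() returns the element (int); list.append() returns None

int, NoneType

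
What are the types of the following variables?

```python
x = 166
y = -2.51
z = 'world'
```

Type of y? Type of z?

y is float; z is str

float, str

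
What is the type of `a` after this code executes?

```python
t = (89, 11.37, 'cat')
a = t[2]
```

Index 2 of tuple is 'cat' which is str

str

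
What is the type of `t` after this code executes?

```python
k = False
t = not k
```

'not' always returns bool

bool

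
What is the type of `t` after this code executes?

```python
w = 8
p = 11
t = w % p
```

int % int returns int (8 % 11 = 8)

int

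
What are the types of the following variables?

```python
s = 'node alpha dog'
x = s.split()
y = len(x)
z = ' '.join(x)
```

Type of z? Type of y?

str.join() returns str; len() returns int

str, int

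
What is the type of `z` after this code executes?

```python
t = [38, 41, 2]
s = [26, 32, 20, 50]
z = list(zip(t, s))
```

list(zip(...)) returns a list of tuples

list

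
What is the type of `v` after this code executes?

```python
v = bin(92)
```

bin() returns str representation

str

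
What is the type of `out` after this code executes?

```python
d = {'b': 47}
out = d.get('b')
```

dict.get() returns the value (int) when key is found

int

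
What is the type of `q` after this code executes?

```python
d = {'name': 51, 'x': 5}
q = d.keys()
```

.keys() returns a dict_keys view object

dict_keys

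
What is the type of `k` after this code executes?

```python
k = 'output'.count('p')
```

str.count() returns int

int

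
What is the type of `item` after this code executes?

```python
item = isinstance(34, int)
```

isinstance() returns bool

bool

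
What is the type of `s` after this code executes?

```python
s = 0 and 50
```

'and' returns the first falsy value (0, which is int)

int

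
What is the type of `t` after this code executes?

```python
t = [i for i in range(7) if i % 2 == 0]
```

A list comprehension [...] produces a list

list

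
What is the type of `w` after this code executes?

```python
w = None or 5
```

'or' with None returns the other value (5, int)

int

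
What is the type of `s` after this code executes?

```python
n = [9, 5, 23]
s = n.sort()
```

list.sort() returns None (sorts in place)

NoneType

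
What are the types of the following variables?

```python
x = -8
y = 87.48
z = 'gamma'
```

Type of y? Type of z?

y is float; z is str

float, str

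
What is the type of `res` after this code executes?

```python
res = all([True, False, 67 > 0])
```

all() returns bool

bool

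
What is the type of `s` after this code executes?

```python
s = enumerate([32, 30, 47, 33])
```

enumerate() returns an enumerate iterator object

enumerate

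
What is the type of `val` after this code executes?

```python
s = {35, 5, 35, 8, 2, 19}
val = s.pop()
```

Popping from a set of ints returns int

int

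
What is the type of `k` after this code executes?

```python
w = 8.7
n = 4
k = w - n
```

float - int returns float (8.7 - 4 = 4.7)

float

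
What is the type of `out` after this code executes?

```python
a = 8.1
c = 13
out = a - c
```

float - int returns float (8.1 - 13 = -4.9)

float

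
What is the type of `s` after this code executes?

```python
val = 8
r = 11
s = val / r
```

int / int always returns float in Python 3 (8 / 11 = 0.727273)

float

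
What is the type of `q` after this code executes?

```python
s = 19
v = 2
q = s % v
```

int % int returns int (19 % 2 = 1)

int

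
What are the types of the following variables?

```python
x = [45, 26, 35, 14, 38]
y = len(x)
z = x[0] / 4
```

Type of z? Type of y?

int / int returns float; len() returns int

float, int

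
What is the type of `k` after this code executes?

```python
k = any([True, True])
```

any() returns bool

bool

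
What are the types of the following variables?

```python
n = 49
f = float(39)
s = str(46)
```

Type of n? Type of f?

n is int; f is float

int, float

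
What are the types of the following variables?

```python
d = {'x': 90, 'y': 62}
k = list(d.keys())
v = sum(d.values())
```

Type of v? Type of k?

sum of int values returns int; list(...) returns list

int, list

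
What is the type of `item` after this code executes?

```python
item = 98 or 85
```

'or' returns the first truthy value (98, which is int)

int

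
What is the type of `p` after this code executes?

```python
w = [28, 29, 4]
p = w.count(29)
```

list.count() returns int

int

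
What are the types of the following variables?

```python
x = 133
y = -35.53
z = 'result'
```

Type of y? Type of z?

y is float; z is str

float, str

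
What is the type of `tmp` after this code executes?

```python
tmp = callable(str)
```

callable() returns bool

bool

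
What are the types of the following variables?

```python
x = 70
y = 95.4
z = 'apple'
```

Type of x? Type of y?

x is int; y is float

int, float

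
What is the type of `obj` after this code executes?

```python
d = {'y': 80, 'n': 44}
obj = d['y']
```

Accessing dict[str, int] with key 'y' returns int value 80

int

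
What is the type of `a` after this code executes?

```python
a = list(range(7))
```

list(range(...)) returns list

list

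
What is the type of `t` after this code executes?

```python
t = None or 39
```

'or' with None returns the other value (39, int)

int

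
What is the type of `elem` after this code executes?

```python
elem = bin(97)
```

bin() returns str representation

str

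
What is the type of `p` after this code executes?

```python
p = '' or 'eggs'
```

'or' returns first truthy value ('eggs', which is str)

str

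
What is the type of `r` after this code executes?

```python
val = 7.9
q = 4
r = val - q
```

float - int returns float (7.9 - 4 = 3.9)

float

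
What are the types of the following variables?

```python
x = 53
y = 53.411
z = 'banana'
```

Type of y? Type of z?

y is float; z is str

float, str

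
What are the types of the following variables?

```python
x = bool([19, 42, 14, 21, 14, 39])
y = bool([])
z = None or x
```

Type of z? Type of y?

None or <bool> returns the bool; bool() returns bool

bool, bool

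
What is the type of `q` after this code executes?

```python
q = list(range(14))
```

list(range(...)) returns list

list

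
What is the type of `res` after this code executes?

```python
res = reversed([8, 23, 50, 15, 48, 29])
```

reversed() on a list returns a list_reverseiterator

list_reverseiterator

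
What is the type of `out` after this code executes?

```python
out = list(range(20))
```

list(range(...)) returns list

list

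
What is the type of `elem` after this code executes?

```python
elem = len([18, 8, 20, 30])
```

len() always returns int

int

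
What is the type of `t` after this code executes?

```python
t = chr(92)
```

chr() returns str (single character)

str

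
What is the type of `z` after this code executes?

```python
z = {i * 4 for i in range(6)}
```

A set comprehension {expr for x in iterable} produces a set

set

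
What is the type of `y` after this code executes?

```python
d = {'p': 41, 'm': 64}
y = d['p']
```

Accessing dict[str, int] with key 'p' returns int value 41

int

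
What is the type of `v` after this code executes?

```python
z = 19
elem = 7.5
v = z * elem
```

int * float returns float (19 * 7.5 = 142.5)

float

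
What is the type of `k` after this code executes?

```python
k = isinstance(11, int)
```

isinstance() returns bool

bool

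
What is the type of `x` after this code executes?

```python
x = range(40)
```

range() returns a range object

range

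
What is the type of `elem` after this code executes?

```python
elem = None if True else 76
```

Ternary: condition is True, if branch (None) taken → NoneType

NoneType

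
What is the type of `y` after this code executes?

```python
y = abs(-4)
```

abs() of int returns int

int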